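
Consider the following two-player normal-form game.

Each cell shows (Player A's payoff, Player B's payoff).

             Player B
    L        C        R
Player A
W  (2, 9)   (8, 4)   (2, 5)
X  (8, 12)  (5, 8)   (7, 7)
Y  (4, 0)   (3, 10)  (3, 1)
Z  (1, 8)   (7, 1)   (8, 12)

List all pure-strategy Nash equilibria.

Mark each player's best response to every combination of opponents' strategies; a profile where every player is best-responding is a pure Nash equilibrium.
Player A against L: payoffs 2, 8, 4, 1 → best response X.
Player A against C: payoffs 8, 5, 3, 7 → best response W.
Player A against R: payoffs 2, 7, 3, 8 → best response Z.
Player B against W: payoffs 9, 4, 5 → best response L.
Player B against X: payoffs 12, 8, 7 → best response L.
Player B against Y: payoffs 0, 10, 1 → best response C.
Player B against Z: payoffs 8, 1, 12 → best response R.
Mutual best responses: (X, L); (Z, R).

The pure Nash equilibria are (X, L), (Z, R).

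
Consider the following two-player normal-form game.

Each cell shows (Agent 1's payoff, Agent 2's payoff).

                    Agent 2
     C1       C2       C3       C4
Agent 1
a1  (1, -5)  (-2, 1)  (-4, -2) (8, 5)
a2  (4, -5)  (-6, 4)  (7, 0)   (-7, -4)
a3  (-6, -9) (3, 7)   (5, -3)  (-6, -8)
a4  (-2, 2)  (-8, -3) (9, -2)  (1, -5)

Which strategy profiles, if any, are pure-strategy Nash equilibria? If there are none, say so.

Mark each player's best response to every combination of opponents' strategies; a profile where every player is best-responding is a pure Nash equilibrium.
Agent 1 against C1: payoffs 1, 4, -6, -2 → best response a2.
Agent 1 against C2: payoffs -2, -6, 3, -8 → best response a3.
Agent 1 against C3: payoffs -4, 7, 5, 9 → best response a4.
Agent 1 against C4: payoffs 8, -7, -6, 1 → best response a1.
Agent 2 against a1: payoffs -5, 1, -2, 5 → best response C4.
Agent 2 against a2: payoffs -5, 4, 0, -4 → best response C2.
Agent 2 against a3: payoffs -9, 7, -3, -8 → best response C2.
Agent 2 against a4: payoffs 2, -3, -2, -5 → best response C1.
Mutual best responses: (a1, C4); (a3, C2).

The pure Nash equilibria are (a1, C4); (a3, C2).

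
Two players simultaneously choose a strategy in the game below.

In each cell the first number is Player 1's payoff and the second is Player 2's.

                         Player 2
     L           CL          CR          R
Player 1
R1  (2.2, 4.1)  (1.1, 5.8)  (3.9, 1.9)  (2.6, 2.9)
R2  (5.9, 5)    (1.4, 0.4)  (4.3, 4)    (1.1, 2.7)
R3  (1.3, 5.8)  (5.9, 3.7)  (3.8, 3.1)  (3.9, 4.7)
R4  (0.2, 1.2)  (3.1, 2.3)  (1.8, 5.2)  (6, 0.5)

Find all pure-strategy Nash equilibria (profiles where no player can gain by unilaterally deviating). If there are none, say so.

The unique pure-strategy Nash equilibrium is (R2, L).

Player 1 against L: payoffs 2.2, 5.9, 1.3, 0.2 → best response R2.
Player 1 against CL: payoffs 1.1, 1.4, 5.9, 3.1 → best response R3.
Player 1 against CR: payoffs 3.9, 4.3, 3.8, 1.8 → best response R2.
Player 1 against R: payoffs 2.6, 1.1, 3.9, 6 → best response R4.
Player 2 against R1: payoffs 4.1, 5.8, 1.9, 2.9 → best response CL.
Player 2 against R2: payoffs 5, 0.4, 4, 2.7 → best response L.
Player 2 against R3: payoffs 5.8, 3.7, 3.1, 4.7 → best response L.
Player 2 against R4: payoffs 1.2, 2.3, 5.2, 0.5 → best response CR.
Mutual best responses: (R2, L).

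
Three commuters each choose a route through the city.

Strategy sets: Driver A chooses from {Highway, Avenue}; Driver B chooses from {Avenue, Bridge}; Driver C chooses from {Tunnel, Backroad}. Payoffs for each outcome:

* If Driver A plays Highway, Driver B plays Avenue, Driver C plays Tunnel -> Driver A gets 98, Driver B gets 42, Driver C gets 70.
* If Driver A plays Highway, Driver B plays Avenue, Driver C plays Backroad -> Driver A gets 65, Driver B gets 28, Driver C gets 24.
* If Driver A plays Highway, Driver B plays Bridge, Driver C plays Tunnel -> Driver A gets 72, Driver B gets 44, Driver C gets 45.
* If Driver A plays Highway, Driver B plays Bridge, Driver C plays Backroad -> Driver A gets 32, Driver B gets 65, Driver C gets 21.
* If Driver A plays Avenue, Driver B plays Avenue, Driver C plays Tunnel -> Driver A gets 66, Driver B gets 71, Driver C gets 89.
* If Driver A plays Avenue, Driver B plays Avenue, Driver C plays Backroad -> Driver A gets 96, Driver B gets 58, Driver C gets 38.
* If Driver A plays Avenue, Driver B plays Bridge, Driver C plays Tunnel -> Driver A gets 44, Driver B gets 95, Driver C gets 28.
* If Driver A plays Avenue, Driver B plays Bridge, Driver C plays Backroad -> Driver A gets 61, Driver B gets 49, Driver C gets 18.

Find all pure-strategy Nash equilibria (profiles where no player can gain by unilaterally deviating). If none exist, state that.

(Highway, Avenue, Tunnel): Driver B can switch to Bridge (42 → 44). Not NE.
(Highway, Avenue, Backroad): Driver A can switch to Avenue (65 → 96). Not NE.
(Highway, Bridge, Tunnel): Driver A gets 72, best alternative 44; Driver B gets 44, best alternative 42; Driver C gets 45, best alternative 21. No profitable deviation — NE.
(Highway, Bridge, Backroad): Driver A can switch to Avenue (32 → 61). Not NE.
(Avenue, Avenue, Tunnel): Driver A can switch to Highway (66 → 98). Not NE.
(Avenue, Avenue, Backroad): Driver C can switch to Tunnel (38 → 89). Not NE.
(Avenue, Bridge, Tunnel): Driver A can switch to Highway (44 → 72). Not NE.
(Avenue, Bridge, Backroad): Driver B can switch to Avenue (49 → 58). Not NE.

(Highway, Bridge, Tunnel)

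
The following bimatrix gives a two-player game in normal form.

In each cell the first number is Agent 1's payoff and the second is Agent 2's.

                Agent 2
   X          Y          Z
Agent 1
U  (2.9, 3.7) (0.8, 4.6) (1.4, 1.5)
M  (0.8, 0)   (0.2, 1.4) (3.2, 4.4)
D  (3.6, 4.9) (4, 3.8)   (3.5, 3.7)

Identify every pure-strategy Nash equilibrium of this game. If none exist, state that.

Mark each player's best response to every combination of opponents' strategies; a profile where every player is best-responding is a pure Nash equilibrium.
Agent 1 against X: payoffs 2.9, 0.8, 3.6 → best response D.
Agent 1 against Y: payoffs 0.8, 0.2, 4 → best response D.
Agent 1 against Z: payoffs 1.4, 3.2, 3.5 → best response D.
Agent 2 against U: payoffs 3.7, 4.6, 1.5 → best response Y.
Agent 2 against M: payoffs 0, 1.4, 4.4 → best response Z.
Agent 2 against D: payoffs 4.9, 3.8, 3.7 → best response X.
Mutual best responses: (D, X).

Pure NE: (D, X)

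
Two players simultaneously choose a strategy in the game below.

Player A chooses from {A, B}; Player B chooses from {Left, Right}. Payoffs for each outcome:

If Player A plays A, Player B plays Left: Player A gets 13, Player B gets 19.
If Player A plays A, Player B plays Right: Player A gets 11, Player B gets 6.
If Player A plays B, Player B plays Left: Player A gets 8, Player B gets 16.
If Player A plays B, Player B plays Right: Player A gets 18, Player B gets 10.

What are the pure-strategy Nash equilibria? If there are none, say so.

(A, Left): Player A gets 13, best alternative 8; Player B gets 19, best alternative 6. No profitable deviation — NE.
(A, Right): Player A can switch to B (11 → 18). Not NE.
(B, Left): Player A can switch to A (8 → 13). Not NE.
(B, Right): Player B can switch to Left (10 → 16). Not NE.

(A, Left)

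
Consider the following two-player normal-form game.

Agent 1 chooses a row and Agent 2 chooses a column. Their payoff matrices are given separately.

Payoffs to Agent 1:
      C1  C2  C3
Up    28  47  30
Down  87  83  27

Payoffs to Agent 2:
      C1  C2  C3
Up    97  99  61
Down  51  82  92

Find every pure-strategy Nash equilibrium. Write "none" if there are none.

This game has no pure Nash equilibrium.

For each player, find the best response to each opponent profile; mutual best responses are the pure NE.
Agent 1 against C1: payoffs 28, 87 → best response Down.
Agent 1 against C2: payoffs 47, 83 → best response Down.
Agent 1 against C3: payoffs 30, 27 → best response Up.
Agent 2 against Up: payoffs 97, 99, 61 → best response C2.
Agent 2 against Down: payoffs 51, 82, 92 → best response C3.
No profile is a mutual best response for all players.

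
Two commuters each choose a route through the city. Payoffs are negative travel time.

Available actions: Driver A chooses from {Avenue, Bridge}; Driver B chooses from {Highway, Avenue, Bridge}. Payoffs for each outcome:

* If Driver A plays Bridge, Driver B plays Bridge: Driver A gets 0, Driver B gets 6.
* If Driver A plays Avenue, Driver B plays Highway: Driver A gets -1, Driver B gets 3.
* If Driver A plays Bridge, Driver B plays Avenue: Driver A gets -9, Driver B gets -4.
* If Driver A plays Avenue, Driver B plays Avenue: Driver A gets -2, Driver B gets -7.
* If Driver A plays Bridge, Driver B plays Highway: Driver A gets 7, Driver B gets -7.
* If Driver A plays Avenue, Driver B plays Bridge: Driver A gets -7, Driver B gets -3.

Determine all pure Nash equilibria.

Driver A against Highway: payoffs -1, 7 → best response Bridge.
Driver A against Avenue: payoffs -2, -9 → best response Avenue.
Driver A against Bridge: payoffs -7, 0 → best response Bridge.
Driver B against Avenue: payoffs 3, -7, -3 → best response Highway.
Driver B against Bridge: payoffs -7, -4, 6 → best response Bridge.
Mutual best responses: (Bridge, Bridge).

(Bridge, Bridge)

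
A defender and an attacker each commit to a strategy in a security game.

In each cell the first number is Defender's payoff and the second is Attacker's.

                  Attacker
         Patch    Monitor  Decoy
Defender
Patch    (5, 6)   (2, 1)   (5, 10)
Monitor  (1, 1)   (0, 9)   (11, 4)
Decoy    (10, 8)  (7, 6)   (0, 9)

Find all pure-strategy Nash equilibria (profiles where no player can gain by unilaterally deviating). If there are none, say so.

This game has no pure Nash equilibrium.

Defender against Patch: payoffs 5, 1, 10 → best response Decoy.
Defender against Monitor: payoffs 2, 0, 7 → best response Decoy.
Defender against Decoy: payoffs 5, 11, 0 → best response Monitor.
Attacker against Patch: payoffs 6, 1, 10 → best response Decoy.
Attacker against Monitor: payoffs 1, 9, 4 → best response Monitor.
Attacker against Decoy: payoffs 8, 6, 9 → best response Decoy.
No profile is a mutual best response for all players.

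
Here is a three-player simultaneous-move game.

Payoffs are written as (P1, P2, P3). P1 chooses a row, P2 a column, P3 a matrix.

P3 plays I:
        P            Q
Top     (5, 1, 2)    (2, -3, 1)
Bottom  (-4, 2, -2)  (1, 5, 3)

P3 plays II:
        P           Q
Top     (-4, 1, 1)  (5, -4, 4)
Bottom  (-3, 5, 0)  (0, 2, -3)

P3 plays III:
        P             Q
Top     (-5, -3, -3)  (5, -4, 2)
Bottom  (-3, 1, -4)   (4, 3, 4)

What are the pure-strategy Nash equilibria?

Check each profile: it is a Nash equilibrium iff no player can strictly gain by switching unilaterally.
(Top, P, I): P1 gets 5, best alternative -4; P2 gets 1, best alternative -3; P3 gets 2, best alternative 1. No profitable deviation — NE.
(Top, P, II): P1 can switch to Bottom (-4 → -3). Not NE.
(Top, P, III): P1 can switch to Bottom (-5 → -3). Not NE.
(Top, Q, I): P2 can switch to P (-3 → 1). Not NE.
(Top, Q, II): P2 can switch to P (-4 → 1). Not NE.
(Top, Q, III): P2 can switch to P (-4 → -3). Not NE.
(Bottom, P, I): P1 can switch to Top (-4 → 5). Not NE.
(Bottom, P, II): P1 gets -3, best alternative -4; P2 gets 5, best alternative 2; P3 gets 0, best alternative -2. No profitable deviation — NE.
(Bottom, P, III): P2 can switch to Q (1 → 3). Not NE.
(Bottom, Q, I): P1 can switch to Top (1 → 2). Not NE.
(Bottom, Q, II): P1 can switch to Top (0 → 5). Not NE.
(Bottom, Q, III): P1 can switch to Top (4 → 5). Not NE.

The pure Nash equilibria are (Top, P, I), (Bottom, P, II).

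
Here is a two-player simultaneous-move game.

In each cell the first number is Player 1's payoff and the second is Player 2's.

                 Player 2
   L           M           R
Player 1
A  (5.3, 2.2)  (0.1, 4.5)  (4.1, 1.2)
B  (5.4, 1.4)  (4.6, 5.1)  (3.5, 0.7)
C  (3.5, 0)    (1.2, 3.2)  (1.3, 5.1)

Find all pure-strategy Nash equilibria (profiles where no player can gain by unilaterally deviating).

Player 1 against L: payoffs 5.3, 5.4, 3.5 → best response B.
Player 1 against M: payoffs 0.1, 4.6, 1.2 → best response B.
Player 1 against R: payoffs 4.1, 3.5, 1.3 → best response A.
Player 2 against A: payoffs 2.2, 4.5, 1.2 → best response M.
Player 2 against B: payoffs 1.4, 5.1, 0.7 → best response M.
Player 2 against C: payoffs 0, 3.2, 5.1 → best response R.
Mutual best responses: (B, M).

(B, M)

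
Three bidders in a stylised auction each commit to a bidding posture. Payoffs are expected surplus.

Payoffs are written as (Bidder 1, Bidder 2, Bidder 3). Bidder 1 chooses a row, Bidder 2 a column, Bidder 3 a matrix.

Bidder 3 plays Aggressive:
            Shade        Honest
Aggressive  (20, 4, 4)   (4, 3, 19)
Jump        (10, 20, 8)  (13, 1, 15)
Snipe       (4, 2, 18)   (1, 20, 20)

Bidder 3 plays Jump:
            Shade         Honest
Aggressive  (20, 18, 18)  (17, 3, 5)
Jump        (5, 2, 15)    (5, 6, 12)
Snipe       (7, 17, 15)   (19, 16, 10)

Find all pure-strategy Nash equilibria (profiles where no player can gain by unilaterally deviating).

Mark each player's best response to every combination of opponents' strategies; a profile where every player is best-responding is a pure Nash equilibrium.
Bidder 1 against (Shade, Aggressive): payoffs 20, 10, 4 → best response Aggressive.
Bidder 1 against (Shade, Jump): payoffs 20, 5, 7 → best response Aggressive.
Bidder 1 against (Honest, Aggressive): payoffs 4, 13, 1 → best response Jump.
Bidder 1 against (Honest, Jump): payoffs 17, 5, 19 → best response Snipe.
Bidder 2 against (Aggressive, Aggressive): payoffs 4, 3 → best response Shade.
Bidder 2 against (Aggressive, Jump): payoffs 18, 3 → best response Shade.
Bidder 2 against (Jump, Aggressive): payoffs 20, 1 → best response Shade.
Bidder 2 against (Jump, Jump): payoffs 2, 6 → best response Honest.
Bidder 2 against (Snipe, Aggressive): payoffs 2, 20 → best response Honest.
Bidder 2 against (Snipe, Jump): payoffs 17, 16 → best response Shade.
Bidder 3 against (Aggressive, Shade): payoffs 4, 18 → best response Jump.
Bidder 3 against (Aggressive, Honest): payoffs 19, 5 → best response Aggressive.
Bidder 3 against (Jump, Shade): payoffs 8, 15 → best response Jump.
Bidder 3 against (Jump, Honest): payoffs 15, 12 → best response Aggressive.
Bidder 3 against (Snipe, Shade): payoffs 18, 15 → best response Aggressive.
Bidder 3 against (Snipe, Honest): payoffs 20, 10 → best response Aggressive.
Mutual best responses: (Aggressive, Shade, Jump).

(Aggressive, Shade, Jump)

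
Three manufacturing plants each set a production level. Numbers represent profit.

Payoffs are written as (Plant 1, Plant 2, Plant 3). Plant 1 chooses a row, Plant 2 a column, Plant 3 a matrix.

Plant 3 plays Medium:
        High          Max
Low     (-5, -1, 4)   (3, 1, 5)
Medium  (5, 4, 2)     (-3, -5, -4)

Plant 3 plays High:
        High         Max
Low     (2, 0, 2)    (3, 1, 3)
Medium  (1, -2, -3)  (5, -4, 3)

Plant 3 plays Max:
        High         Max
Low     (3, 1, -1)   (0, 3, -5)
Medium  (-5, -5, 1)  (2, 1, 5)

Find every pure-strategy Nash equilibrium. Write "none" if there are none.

The pure Nash equilibria are (Low, Max, Medium) and (Medium, High, Medium) and (Medium, Max, Max).

Check each profile: it is a Nash equilibrium iff no player can strictly gain by switching unilaterally.
(Low, High, Medium): Plant 1 can switch to Medium (-5 → 5). Not NE.
(Low, High, High): Plant 2 can switch to Max (0 → 1). Not NE.
(Low, High, Max): Plant 2 can switch to Max (1 → 3). Not NE.
(Low, Max, Medium): Plant 1 gets 3, best alternative -3; Plant 2 gets 1, best alternative -1; Plant 3 gets 5, best alternative 3. No profitable deviation — NE.
(Low, Max, High): Plant 1 can switch to Medium (3 → 5). Not NE.
(Low, Max, Max): Plant 1 can switch to Medium (0 → 2). Not NE.
(Medium, High, Medium): Plant 1 gets 5, best alternative -5; Plant 2 gets 4, best alternative -5; Plant 3 gets 2, best alternative 1. No profitable deviation — NE.
(Medium, High, High): Plant 1 can switch to Low (1 → 2). Not NE.
(Medium, High, Max): Plant 1 can switch to Low (-5 → 3). Not NE.
(Medium, Max, Medium): Plant 1 can switch to Low (-3 → 3). Not NE.
(Medium, Max, High): Plant 2 can switch to High (-4 → -2). Not NE.
(Medium, Max, Max): Plant 1 gets 2, best alternative 0; Plant 2 gets 1, best alternative -5; Plant 3 gets 5, best alternative 3. No profitable deviation — NE.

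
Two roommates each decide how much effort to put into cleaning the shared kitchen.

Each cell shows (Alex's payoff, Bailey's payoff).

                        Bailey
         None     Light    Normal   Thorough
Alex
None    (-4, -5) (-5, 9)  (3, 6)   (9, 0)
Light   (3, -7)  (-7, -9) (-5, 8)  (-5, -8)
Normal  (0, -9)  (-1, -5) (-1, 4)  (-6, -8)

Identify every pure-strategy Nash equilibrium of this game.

No pure-strategy Nash equilibrium.

For each strategy profile, look for a profitable unilateral deviation.
(None, None): Alex can switch to Light (-4 → 3). Not NE.
(None, Light): Alex can switch to Normal (-5 → -1). Not NE.
(None, Normal): Bailey can switch to Light (6 → 9). Not NE.
(None, Thorough): Bailey can switch to Light (0 → 9). Not NE.
(Light, None): Bailey can switch to Normal (-7 → 8). Not NE.
(Light, Light): Alex can switch to None (-7 → -5). Not NE.
(Light, Normal): Alex can switch to None (-5 → 3). Not NE.
(Light, Thorough): Alex can switch to None (-5 → 9). Not NE.
(The remaining 4 profiles each have a profitable deviation by the same check.)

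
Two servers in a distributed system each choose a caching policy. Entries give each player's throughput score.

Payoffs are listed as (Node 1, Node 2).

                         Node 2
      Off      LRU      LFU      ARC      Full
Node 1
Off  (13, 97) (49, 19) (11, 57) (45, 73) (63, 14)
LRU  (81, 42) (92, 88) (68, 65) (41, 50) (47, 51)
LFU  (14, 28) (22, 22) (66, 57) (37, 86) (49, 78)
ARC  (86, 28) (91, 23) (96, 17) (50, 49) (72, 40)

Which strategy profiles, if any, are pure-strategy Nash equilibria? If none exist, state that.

The pure Nash equilibria are (LRU, LRU); (ARC, ARC).

Mark each player's best response to every combination of opponents' strategies; a profile where every player is best-responding is a pure Nash equilibrium.
Node 1 against Off: payoffs 13, 81, 14, 86 → best response ARC.
Node 1 against LRU: payoffs 49, 92, 22, 91 → best response LRU.
Node 1 against LFU: payoffs 11, 68, 66, 96 → best response ARC.
Node 1 against ARC: payoffs 45, 41, 37, 50 → best response ARC.
Node 1 against Full: payoffs 63, 47, 49, 72 → best response ARC.
Node 2 against Off: payoffs 97, 19, 57, 73, 14 → best response Off.
Node 2 against LRU: payoffs 42, 88, 65, 50, 51 → best response LRU.
Node 2 against LFU: payoffs 28, 22, 57, 86, 78 → best response ARC.
Node 2 against ARC: payoffs 28, 23, 17, 49, 40 → best response ARC.
Mutual best responses: (LRU, LRU); (ARC, ARC).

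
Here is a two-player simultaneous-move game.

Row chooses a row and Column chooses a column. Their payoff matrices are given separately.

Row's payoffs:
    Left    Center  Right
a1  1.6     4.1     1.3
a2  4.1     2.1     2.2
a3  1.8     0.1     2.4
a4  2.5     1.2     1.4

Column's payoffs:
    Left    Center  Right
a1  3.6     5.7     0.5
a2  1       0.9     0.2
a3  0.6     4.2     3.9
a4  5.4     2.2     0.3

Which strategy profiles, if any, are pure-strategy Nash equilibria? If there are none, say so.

The pure Nash equilibria are (a1, Center) and (a2, Left).

Row against Left: payoffs 1.6, 4.1, 1.8, 2.5 → best response a2.
Row against Center: payoffs 4.1, 2.1, 0.1, 1.2 → best response a1.
Row against Right: payoffs 1.3, 2.2, 2.4, 1.4 → best response a3.
Column against a1: payoffs 3.6, 5.7, 0.5 → best response Center.
Column against a2: payoffs 1, 0.9, 0.2 → best response Left.
Column against a3: payoffs 0.6, 4.2, 3.9 → best response Center.
Column against a4: payoffs 5.4, 2.2, 0.3 → best response Left.
Mutual best responses: (a1, Center); (a2, Left).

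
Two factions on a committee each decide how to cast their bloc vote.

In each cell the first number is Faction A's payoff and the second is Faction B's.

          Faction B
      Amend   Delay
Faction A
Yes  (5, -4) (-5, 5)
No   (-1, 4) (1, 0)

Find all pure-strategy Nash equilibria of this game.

There is no pure-strategy Nash equilibrium.

Faction A against Amend: payoffs 5, -1 → best response Yes.
Faction A against Delay: payoffs -5, 1 → best response No.
Faction B against Yes: payoffs -4, 5 → best response Delay.
Faction B against No: payoffs 4, 0 → best response Amend.
No profile is a mutual best response for all players.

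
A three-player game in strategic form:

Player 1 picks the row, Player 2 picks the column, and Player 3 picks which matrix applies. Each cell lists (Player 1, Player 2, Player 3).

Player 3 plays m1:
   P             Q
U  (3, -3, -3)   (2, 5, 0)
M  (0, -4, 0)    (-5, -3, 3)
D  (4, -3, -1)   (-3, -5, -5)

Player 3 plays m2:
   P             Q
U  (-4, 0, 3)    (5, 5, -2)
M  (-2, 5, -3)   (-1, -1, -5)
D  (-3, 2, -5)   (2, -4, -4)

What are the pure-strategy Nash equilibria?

The pure Nash equilibria are (U, Q, m1) and (D, P, m1).

Player 1 against (P, m1): payoffs 3, 0, 4 → best response D.
Player 1 against (P, m2): payoffs -4, -2, -3 → best response M.
Player 1 against (Q, m1): payoffs 2, -5, -3 → best response U.
Player 1 against (Q, m2): payoffs 5, -1, 2 → best response U.
Player 2 against (U, m1): payoffs -3, 5 → best response Q.
Player 2 against (U, m2): payoffs 0, 5 → best response Q.
Player 2 against (M, m1): payoffs -4, -3 → best response Q.
Player 2 against (M, m2): payoffs 5, -1 → best response P.
Player 2 against (D, m1): payoffs -3, -5 → best response P.
Player 2 against (D, m2): payoffs 2, -4 → best response P.
Player 3 against (U, P): payoffs -3, 3 → best response m2.
Player 3 against (U, Q): payoffs 0, -2 → best response m1.
Player 3 against (M, P): payoffs 0, -3 → best response m1.
Player 3 against (M, Q): payoffs 3, -5 → best response m1.
Player 3 against (D, P): payoffs -1, -5 → best response m1.
Player 3 against (D, Q): payoffs -5, -4 → best response m2.
Mutual best responses: (U, Q, m1); (D, P, m1).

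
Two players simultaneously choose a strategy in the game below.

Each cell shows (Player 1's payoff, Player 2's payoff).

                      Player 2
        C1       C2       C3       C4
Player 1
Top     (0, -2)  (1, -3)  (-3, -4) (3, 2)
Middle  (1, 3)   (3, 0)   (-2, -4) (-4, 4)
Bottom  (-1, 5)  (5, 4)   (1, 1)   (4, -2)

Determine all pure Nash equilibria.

Player 1 against C1: payoffs 0, 1, -1 → best response Middle.
Player 1 against C2: payoffs 1, 3, 5 → best response Bottom.
Player 1 against C3: payoffs -3, -2, 1 → best response Bottom.
Player 1 against C4: payoffs 3, -4, 4 → best response Bottom.
Player 2 against Top: payoffs -2, -3, -4, 2 → best response C4.
Player 2 against Middle: payoffs 3, 0, -4, 4 → best response C4.
Player 2 against Bottom: payoffs 5, 4, 1, -2 → best response C1.
No profile is a mutual best response for all players.

none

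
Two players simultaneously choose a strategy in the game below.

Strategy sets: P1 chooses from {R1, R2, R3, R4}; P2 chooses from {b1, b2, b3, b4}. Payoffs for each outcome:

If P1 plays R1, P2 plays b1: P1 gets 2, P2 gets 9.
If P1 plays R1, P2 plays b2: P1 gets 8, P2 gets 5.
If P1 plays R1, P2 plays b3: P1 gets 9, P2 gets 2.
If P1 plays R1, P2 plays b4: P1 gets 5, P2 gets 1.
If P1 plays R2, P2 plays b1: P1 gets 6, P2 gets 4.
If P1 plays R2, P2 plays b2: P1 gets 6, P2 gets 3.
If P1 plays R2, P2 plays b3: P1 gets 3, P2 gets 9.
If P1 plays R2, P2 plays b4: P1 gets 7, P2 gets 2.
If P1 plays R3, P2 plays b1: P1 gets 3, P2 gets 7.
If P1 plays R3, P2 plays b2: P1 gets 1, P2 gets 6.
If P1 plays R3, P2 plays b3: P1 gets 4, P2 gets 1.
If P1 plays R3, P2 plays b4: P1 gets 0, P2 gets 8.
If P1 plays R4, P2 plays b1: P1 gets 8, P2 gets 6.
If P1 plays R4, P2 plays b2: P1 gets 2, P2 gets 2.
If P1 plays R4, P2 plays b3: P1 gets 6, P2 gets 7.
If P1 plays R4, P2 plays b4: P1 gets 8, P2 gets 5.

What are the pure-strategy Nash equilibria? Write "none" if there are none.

P1 against b1: payoffs 2, 6, 3, 8 → best response R4.
P1 against b2: payoffs 8, 6, 1, 2 → best response R1.
P1 against b3: payoffs 9, 3, 4, 6 → best response R1.
P1 against b4: payoffs 5, 7, 0, 8 → best response R4.
P2 against R1: payoffs 9, 5, 2, 1 → best response b1.
P2 against R2: payoffs 4, 3, 9, 2 → best response b3.
P2 against R3: payoffs 7, 6, 1, 8 → best response b4.
P2 against R4: payoffs 6, 2, 7, 5 → best response b3.
No profile is a mutual best response for all players.

There is no pure-strategy Nash equilibrium.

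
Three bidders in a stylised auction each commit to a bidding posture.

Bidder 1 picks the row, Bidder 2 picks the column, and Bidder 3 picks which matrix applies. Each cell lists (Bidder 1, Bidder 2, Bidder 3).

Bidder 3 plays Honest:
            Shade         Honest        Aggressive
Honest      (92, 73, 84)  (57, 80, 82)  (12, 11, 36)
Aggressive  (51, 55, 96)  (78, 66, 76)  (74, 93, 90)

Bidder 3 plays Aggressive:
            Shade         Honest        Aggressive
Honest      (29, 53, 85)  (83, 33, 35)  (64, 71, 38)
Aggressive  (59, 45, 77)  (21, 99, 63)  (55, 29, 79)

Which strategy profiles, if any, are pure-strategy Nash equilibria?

Pure-strategy Nash equilibria: (Honest, Aggressive, Aggressive), (Aggressive, Aggressive, Honest)

Bidder 1 against (Shade, Honest): payoffs 92, 51 → best response Honest.
Bidder 1 against (Shade, Aggressive): payoffs 29, 59 → best response Aggressive.
Bidder 1 against (Honest, Honest): payoffs 57, 78 → best response Aggressive.
Bidder 1 against (Honest, Aggressive): payoffs 83, 21 → best response Honest.
Bidder 1 against (Aggressive, Honest): payoffs 12, 74 → best response Aggressive.
Bidder 1 against (Aggressive, Aggressive): payoffs 64, 55 → best response Honest.
Bidder 2 against (Honest, Honest): payoffs 73, 80, 11 → best response Honest.
Bidder 2 against (Honest, Aggressive): payoffs 53, 33, 71 → best response Aggressive.
Bidder 2 against (Aggressive, Honest): payoffs 55, 66, 93 → best response Aggressive.
Bidder 2 against (Aggressive, Aggressive): payoffs 45, 99, 29 → best response Honest.
Bidder 3 against (Honest, Shade): payoffs 84, 85 → best response Aggressive.
Bidder 3 against (Honest, Honest): payoffs 82, 35 → best response Honest.
Bidder 3 against (Honest, Aggressive): payoffs 36, 38 → best response Aggressive.
Bidder 3 against (Aggressive, Shade): payoffs 96, 77 → best response Honest.
Bidder 3 against (Aggressive, Honest): payoffs 76, 63 → best response Honest.
Bidder 3 against (Aggressive, Aggressive): payoffs 90, 79 → best response Honest.
Mutual best responses: (Honest, Aggressive, Aggressive); (Aggressive, Aggressive, Honest).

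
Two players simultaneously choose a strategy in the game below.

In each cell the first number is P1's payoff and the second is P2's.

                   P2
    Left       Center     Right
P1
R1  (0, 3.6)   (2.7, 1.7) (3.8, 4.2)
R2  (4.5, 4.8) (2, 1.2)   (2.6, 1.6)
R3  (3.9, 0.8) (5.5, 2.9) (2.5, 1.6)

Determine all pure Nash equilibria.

P1 against Left: payoffs 0, 4.5, 3.9 → best response R2.
P1 against Center: payoffs 2.7, 2, 5.5 → best response R3.
P1 against Right: payoffs 3.8, 2.6, 2.5 → best response R1.
P2 against R1: payoffs 3.6, 1.7, 4.2 → best response Right.
P2 against R2: payoffs 4.8, 1.2, 1.6 → best response Left.
P2 against R3: payoffs 0.8, 2.9, 1.6 → best response Center.
Mutual best responses: (R1, Right); (R2, Left); (R3, Center).

The pure Nash equilibria are (R1, Right), (R2, Left), (R3, Center).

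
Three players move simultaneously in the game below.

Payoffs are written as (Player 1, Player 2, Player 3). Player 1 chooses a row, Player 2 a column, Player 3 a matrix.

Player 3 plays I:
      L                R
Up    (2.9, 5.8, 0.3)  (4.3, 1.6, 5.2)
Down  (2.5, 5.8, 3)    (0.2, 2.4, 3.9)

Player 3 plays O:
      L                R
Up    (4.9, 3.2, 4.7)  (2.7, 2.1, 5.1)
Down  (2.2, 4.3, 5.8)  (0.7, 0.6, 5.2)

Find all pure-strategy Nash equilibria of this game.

(Up, L, I): Player 3 can switch to O (0.3 → 4.7). Not NE.
(Up, L, O): Player 1 gets 4.9, best alternative 2.2; Player 2 gets 3.2, best alternative 2.1; Player 3 gets 4.7, best alternative 0.3. No profitable deviation — NE.
(Up, R, I): Player 2 can switch to L (1.6 → 5.8). Not NE.
(Up, R, O): Player 2 can switch to L (2.1 → 3.2). Not NE.
(Down, L, I): Player 1 can switch to Up (2.5 → 2.9). Not NE.
(Down, L, O): Player 1 can switch to Up (2.2 → 4.9). Not NE.
(Down, R, I): Player 1 can switch to Up (0.2 → 4.3). Not NE.
(Down, R, O): Player 1 can switch to Up (0.7 → 2.7). Not NE.

(Up, L, O)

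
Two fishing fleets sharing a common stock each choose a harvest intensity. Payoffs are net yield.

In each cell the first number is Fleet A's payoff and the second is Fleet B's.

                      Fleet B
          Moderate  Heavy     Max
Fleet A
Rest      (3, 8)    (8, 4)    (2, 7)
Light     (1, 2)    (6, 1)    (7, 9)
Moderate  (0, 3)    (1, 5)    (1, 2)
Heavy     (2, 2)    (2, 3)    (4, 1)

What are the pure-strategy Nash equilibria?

Check each profile: it is a Nash equilibrium iff no player can strictly gain by switching unilaterally.
(Rest, Moderate): Fleet A gets 3, best alternative 2; Fleet B gets 8, best alternative 7. No profitable deviation — NE.
(Rest, Heavy): Fleet B can switch to Moderate (4 → 8). Not NE.
(Rest, Max): Fleet A can switch to Light (2 → 7). Not NE.
(Light, Moderate): Fleet A can switch to Rest (1 → 3). Not NE.
(Light, Heavy): Fleet A can switch to Rest (6 → 8). Not NE.
(Light, Max): Fleet A gets 7, best alternative 4; Fleet B gets 9, best alternative 2. No profitable deviation — NE.
(Moderate, Moderate): Fleet A can switch to Rest (0 → 3). Not NE.
(Moderate, Heavy): Fleet A can switch to Rest (1 → 8). Not NE.
(Moderate, Max): Fleet A can switch to Rest (1 → 2). Not NE.
(Heavy, Moderate): Fleet A can switch to Rest (2 → 3). Not NE.
(Heavy, Heavy): Fleet A can switch to Rest (2 → 8). Not NE.
(Heavy, Max): Fleet A can switch to Light (4 → 7). Not NE.

Pure-strategy Nash equilibria: (Rest, Moderate); (Light, Max)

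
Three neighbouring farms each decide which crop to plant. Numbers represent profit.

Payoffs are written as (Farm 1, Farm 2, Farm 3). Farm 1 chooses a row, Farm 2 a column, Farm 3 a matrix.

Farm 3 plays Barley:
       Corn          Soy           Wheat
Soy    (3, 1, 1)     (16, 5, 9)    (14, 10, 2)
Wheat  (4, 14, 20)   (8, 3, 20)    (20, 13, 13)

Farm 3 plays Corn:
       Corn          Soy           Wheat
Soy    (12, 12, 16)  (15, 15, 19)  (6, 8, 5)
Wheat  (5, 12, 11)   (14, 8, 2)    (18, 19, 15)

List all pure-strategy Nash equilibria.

The pure Nash equilibria are (Soy, Soy, Corn); (Wheat, Corn, Barley); (Wheat, Wheat, Corn).

(Soy, Corn, Barley): Farm 1 can switch to Wheat (3 → 4). Not NE.
(Soy, Corn, Corn): Farm 2 can switch to Soy (12 → 15). Not NE.
(Soy, Soy, Barley): Farm 2 can switch to Wheat (5 → 10). Not NE.
(Soy, Soy, Corn): Farm 1 gets 15, best alternative 14; Farm 2 gets 15, best alternative 12; Farm 3 gets 19, best alternative 9. No profitable deviation — NE.
(Soy, Wheat, Barley): Farm 1 can switch to Wheat (14 → 20). Not NE.
(Soy, Wheat, Corn): Farm 1 can switch to Wheat (6 → 18). Not NE.
(Wheat, Corn, Barley): Farm 1 gets 4, best alternative 3; Farm 2 gets 14, best alternative 13; Farm 3 gets 20, best alternative 11. No profitable deviation — NE.
(Wheat, Corn, Corn): Farm 1 can switch to Soy (5 → 12). Not NE.
(Wheat, Soy, Barley): Farm 1 can switch to Soy (8 → 16). Not NE.
(Wheat, Soy, Corn): Farm 1 can switch to Soy (14 → 15). Not NE.
(Wheat, Wheat, Corn): Farm 1 gets 18, best alternative 6; Farm 2 gets 19, best alternative 12; Farm 3 gets 15, best alternative 13. No profitable deviation — NE.
(The remaining 1 profile has a profitable deviation by the same check.)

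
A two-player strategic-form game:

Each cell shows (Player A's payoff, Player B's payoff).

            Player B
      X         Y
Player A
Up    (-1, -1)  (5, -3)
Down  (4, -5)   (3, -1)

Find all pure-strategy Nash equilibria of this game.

(Up, X): Player A can switch to Down (-1 → 4). Not NE.
(Up, Y): Player B can switch to X (-3 → -1). Not NE.
(Down, X): Player B can switch to Y (-5 → -1). Not NE.
(Down, Y): Player A can switch to Up (3 → 5). Not NE.

No pure-strategy Nash equilibrium.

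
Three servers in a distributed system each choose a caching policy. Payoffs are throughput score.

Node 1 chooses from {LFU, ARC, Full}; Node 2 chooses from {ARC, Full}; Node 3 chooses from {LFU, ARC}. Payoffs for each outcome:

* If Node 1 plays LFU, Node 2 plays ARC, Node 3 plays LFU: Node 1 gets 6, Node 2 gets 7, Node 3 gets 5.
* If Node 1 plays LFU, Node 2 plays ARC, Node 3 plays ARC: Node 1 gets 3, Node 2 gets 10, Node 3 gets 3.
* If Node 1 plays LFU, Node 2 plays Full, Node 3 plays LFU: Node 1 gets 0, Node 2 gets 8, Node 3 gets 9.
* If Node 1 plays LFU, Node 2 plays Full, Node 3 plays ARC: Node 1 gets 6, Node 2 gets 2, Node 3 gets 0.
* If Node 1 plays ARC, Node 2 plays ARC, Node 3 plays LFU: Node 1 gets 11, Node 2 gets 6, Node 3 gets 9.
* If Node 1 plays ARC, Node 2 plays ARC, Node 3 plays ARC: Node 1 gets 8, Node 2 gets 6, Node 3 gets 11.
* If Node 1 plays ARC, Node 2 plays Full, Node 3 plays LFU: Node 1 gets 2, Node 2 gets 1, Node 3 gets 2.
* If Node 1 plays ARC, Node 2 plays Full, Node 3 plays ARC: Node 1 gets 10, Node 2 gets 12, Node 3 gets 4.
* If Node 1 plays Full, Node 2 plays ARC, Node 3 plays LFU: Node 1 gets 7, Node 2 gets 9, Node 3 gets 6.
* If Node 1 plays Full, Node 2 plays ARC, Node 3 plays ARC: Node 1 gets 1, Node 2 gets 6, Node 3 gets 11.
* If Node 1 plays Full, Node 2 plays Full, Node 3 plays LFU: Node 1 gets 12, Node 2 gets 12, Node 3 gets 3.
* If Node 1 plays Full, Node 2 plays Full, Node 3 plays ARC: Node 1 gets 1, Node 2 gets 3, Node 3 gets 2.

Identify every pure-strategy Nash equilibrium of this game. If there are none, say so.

(ARC, Full, ARC) and (Full, Full, LFU)

For each strategy profile, look for a profitable unilateral deviation.
(LFU, ARC, LFU): Node 1 can switch to ARC (6 → 11). Not NE.
(LFU, ARC, ARC): Node 1 can switch to ARC (3 → 8). Not NE.
(LFU, Full, LFU): Node 1 can switch to ARC (0 → 2). Not NE.
(LFU, Full, ARC): Node 1 can switch to ARC (6 → 10). Not NE.
(ARC, ARC, LFU): Node 3 can switch to ARC (9 → 11). Not NE.
(ARC, ARC, ARC): Node 2 can switch to Full (6 → 12). Not NE.
(ARC, Full, LFU): Node 1 can switch to Full (2 → 12). Not NE.
(ARC, Full, ARC): Node 1 gets 10, best alternative 6; Node 2 gets 12, best alternative 6; Node 3 gets 4, best alternative 2. No profitable deviation — NE.
(Full, ARC, LFU): Node 1 can switch to ARC (7 → 11). Not NE.
(Full, ARC, ARC): Node 1 can switch to LFU (1 → 3). Not NE.
(Full, Full, LFU): Node 1 gets 12, best alternative 2; Node 2 gets 12, best alternative 9; Node 3 gets 3, best alternative 2. No profitable deviation — NE.
(Full, Full, ARC): Node 1 can switch to LFU (1 → 6). Not NE.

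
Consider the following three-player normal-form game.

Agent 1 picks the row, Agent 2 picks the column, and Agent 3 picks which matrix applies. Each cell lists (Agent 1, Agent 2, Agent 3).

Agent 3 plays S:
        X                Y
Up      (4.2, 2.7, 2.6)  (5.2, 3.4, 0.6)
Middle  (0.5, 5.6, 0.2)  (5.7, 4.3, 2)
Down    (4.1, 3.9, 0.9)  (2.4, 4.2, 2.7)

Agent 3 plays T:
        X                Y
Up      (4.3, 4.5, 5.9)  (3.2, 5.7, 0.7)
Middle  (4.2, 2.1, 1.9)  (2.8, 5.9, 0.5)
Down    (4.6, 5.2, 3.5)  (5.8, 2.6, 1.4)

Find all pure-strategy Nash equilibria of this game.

The unique pure-strategy Nash equilibrium is (Down, X, T).

(Up, X, S): Agent 2 can switch to Y (2.7 → 3.4). Not NE.
(Up, X, T): Agent 1 can switch to Down (4.3 → 4.6). Not NE.
(Up, Y, S): Agent 1 can switch to Middle (5.2 → 5.7). Not NE.
(Up, Y, T): Agent 1 can switch to Down (3.2 → 5.8). Not NE.
(Middle, X, S): Agent 1 can switch to Up (0.5 → 4.2). Not NE.
(Middle, X, T): Agent 1 can switch to Up (4.2 → 4.3). Not NE.
(Middle, Y, S): Agent 2 can switch to X (4.3 → 5.6). Not NE.
(Middle, Y, T): Agent 1 can switch to Up (2.8 → 3.2). Not NE.
(Down, X, S): Agent 1 can switch to Up (4.1 → 4.2). Not NE.
(Down, X, T): Agent 1 gets 4.6, best alternative 4.3; Agent 2 gets 5.2, best alternative 2.6; Agent 3 gets 3.5, best alternative 0.9. No profitable deviation — NE.
(Down, Y, S): Agent 1 can switch to Up (2.4 → 5.2). Not NE.
(Down, Y, T): Agent 2 can switch to X (2.6 → 5.2). Not NE.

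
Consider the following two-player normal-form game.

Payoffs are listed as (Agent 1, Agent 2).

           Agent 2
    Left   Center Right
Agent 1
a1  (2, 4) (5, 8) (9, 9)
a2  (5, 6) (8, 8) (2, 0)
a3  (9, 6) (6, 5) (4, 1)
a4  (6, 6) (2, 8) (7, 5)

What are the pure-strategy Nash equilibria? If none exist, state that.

Agent 1 against Left: payoffs 2, 5, 9, 6 → best response a3.
Agent 1 against Center: payoffs 5, 8, 6, 2 → best response a2.
Agent 1 against Right: payoffs 9, 2, 4, 7 → best response a1.
Agent 2 against a1: payoffs 4, 8, 9 → best response Right.
Agent 2 against a2: payoffs 6, 8, 0 → best response Center.
Agent 2 against a3: payoffs 6, 5, 1 → best response Left.
Agent 2 against a4: payoffs 6, 8, 5 → best response Center.
Mutual best responses: (a1, Right); (a2, Center); (a3, Left).

The pure Nash equilibria are (a1, Right) and (a2, Center) and (a3, Left).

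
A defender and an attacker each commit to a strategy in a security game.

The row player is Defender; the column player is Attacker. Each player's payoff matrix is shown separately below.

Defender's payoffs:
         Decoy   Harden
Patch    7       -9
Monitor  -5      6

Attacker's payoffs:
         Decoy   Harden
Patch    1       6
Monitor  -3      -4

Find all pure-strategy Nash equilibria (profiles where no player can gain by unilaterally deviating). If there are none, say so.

(Patch, Decoy): Attacker can switch to Harden (1 → 6). Not NE.
(Patch, Harden): Defender can switch to Monitor (-9 → 6). Not NE.
(Monitor, Decoy): Defender can switch to Patch (-5 → 7). Not NE.
(Monitor, Harden): Attacker can switch to Decoy (-4 → -3). Not NE.

none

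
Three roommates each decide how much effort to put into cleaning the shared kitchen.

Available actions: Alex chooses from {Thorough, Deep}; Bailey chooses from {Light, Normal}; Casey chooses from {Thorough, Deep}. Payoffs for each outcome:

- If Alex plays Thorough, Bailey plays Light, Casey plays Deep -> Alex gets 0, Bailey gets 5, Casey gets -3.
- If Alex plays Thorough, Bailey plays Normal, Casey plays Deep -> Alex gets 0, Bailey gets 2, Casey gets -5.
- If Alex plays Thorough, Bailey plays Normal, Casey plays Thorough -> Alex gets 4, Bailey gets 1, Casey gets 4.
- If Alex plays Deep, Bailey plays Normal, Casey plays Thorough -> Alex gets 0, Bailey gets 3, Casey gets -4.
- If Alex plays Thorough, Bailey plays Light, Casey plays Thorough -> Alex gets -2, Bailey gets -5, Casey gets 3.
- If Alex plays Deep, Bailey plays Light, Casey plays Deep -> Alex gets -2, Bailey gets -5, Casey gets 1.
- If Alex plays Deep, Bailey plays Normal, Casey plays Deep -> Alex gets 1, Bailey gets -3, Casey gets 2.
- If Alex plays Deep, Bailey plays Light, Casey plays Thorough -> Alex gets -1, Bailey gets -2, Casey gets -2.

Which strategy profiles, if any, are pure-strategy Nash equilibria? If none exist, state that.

(Thorough, Normal, Thorough), (Deep, Normal, Deep)

(Thorough, Light, Thorough): Alex can switch to Deep (-2 → -1). Not NE.
(Thorough, Light, Deep): Casey can switch to Thorough (-3 → 3). Not NE.
(Thorough, Normal, Thorough): Alex gets 4, best alternative 0; Bailey gets 1, best alternative -5; Casey gets 4, best alternative -5. No profitable deviation — NE.
(Thorough, Normal, Deep): Alex can switch to Deep (0 → 1). Not NE.
(Deep, Light, Thorough): Bailey can switch to Normal (-2 → 3). Not NE.
(Deep, Light, Deep): Alex can switch to Thorough (-2 → 0). Not NE.
(Deep, Normal, Thorough): Alex can switch to Thorough (0 → 4). Not NE.
(Deep, Normal, Deep): Alex gets 1, best alternative 0; Bailey gets -3, best alternative -5; Casey gets 2, best alternative -4. No profitable deviation — NE.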